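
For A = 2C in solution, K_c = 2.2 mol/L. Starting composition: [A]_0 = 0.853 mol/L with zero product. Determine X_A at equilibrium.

Let X = conversion of A; extent ξ = 0.853·X mol/L.
Concentrations: [A] = 0.853 − 0.853X; [C] = 1.71X.
K_c = [C]^2 / ([A]).
Equating to 2.2 mol/L: the physical root is X = 0.543.

X = 0.543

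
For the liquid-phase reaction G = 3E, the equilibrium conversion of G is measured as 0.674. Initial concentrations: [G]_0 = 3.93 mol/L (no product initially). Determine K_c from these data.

K_c = 392 (mol/L)^2

Let X = conversion of G.
Concentrations: [G] = 3.93 − 3.93X; [E] = 11.8X.
At X = 0.674: [G] = 1.28, [E] = 7.95.
K_c = [E]^3 / ([G]) = 392 (mol/L)^2.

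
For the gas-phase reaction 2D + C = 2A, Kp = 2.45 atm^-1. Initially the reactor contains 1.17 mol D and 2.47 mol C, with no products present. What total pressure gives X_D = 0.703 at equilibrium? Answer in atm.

Take 1.17 mol D as basis and let X be its fractional conversion, so ξ = 0.585X.
Moles: n_D = 1.17 − 1.17X; n_C = 2.47 − 0.585X; n_A = 1.17X.
n_T = Σnᵢ = 3.64 − 0.585X.
Kp = p_A^2 / (p_D^2 p_C) with p_i = (n_i/n_T)·P.
At X = 0.703: the mole-fraction product g(X) = Π y_i^ν_i = 8.787. Since Kp = g(X)·P^{-1}, P = (g/Kp)^(1/1) = (8.787/2.45)^(1/1) = 3.59 atm.

P = 3.59 atm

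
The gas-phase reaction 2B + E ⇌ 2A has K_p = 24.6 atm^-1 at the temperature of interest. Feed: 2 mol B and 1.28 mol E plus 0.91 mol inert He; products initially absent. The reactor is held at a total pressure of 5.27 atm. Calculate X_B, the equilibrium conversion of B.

Take 2 mol B as basis and let X be its fractional conversion, so ξ = X.
Mole table: n_B = 2 − 2X; n_E = 1.28 − X; n_A = 2X; n_I = 0.91 (inert).
Total moles n_T = 4.19 − X.
With p_i = (n_i/n_T)P, K_p = p_A^2 / (p_B^2 p_E).
Setting this equal to 24.6 atm^-1 and taking the physical root (0 < X < 1) gives X = 0.809.

X = 0.809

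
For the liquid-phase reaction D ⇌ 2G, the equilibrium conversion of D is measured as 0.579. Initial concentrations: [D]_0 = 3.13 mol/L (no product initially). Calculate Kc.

Kc = 9.97 mol/L

Let X = conversion of D.
Concentrations: [D] = 3.13 − 3.13X; [G] = 6.26X.
At X = 0.579: [D] = 1.32, [G] = 3.62.
Kc = [G]^2 / ([D]) = 9.97 mol/L.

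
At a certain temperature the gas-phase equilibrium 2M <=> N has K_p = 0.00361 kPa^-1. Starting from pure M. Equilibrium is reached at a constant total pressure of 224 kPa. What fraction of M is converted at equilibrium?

Let X = conversion of M (basis 1 mol M); extent of reaction ξ = 0.5X.
At extent ξ: n_M = 1 − X; n_N = 0.5X.
Total moles n_T = 1 − 0.5X.
y_i = n_i/n_T, p_i = y_i·P. K_p = p_N / (p_M^2).
Setting this equal to 0.00361 kPa^-1 and taking the physical root (0 < X < 1) gives X = 0.514.

X = 0.514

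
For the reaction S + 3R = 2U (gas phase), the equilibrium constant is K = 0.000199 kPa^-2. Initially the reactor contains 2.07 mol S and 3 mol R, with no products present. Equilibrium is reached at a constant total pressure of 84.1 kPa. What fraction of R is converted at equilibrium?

Basis: 3 mol R initially; let X = conversion of R. Extent ξ = X.
At extent ξ: n_S = 2.07 − X; n_R = 3 − 3X; n_U = 2X.
Summing: n_T = 5.07 − 2X.
With p_i = (n_i/n_T)P, K = p_U^2 / (p_S p_R^3).
Setting this equal to 0.000199 kPa^-2 and taking the physical root (0 < X < 1) gives X = 0.417.

X = 0.417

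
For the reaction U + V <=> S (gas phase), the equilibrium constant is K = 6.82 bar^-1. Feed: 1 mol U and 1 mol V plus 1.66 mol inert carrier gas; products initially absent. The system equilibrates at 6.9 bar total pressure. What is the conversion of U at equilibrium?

X = 0.781

Basis: 1 mol U initially; let X = conversion of U. Extent ξ = X.
Species balance: n_U = 1 − X; n_V = 1 − X; n_S = X; n_I = 1.66 (inert).
Total moles n_T = 3.66 − X.
y_i = n_i/n_T, p_i = y_i·P. K = p_S / (p_U p_V).
This yields a degree-2 equation in X; solving on (0,1), X = 0.781.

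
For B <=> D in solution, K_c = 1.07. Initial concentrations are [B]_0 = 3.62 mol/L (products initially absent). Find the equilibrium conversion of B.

X = 0.517

Let X = conversion of B; extent ξ = 3.62·X mol/L.
Concentrations: [B] = 3.62 − 3.62X; [D] = 3.62X.
K_c = [D] / ([B]).
Equating to 1.07: the physical root is X = 0.517.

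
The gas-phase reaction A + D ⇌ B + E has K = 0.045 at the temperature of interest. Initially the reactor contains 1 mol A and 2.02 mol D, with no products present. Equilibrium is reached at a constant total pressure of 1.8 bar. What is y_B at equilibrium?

Take 1 mol A as basis and let X be its fractional conversion, so ξ = X.
At extent ξ: n_A = 1 − X; n_D = 2.02 − X; n_B = X; n_E = X.
Since Δν = 0, n_T = 3.02 throughout.
Mole fractions y_i = n_i/n_T; K = p_B p_E / (p_A p_D) with p_i = y_i·P.
Setting this equal to 0.045 and taking the physical root (0 < X < 1) gives X = 0.245.
Then n_B = 0.245, n_T = 3.02, so y_B = 0.081.

y_B = 0.081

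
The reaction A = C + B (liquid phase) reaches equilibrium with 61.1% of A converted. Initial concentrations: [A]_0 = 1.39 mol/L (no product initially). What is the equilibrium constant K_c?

K_c = 1.33 mol/L

Let X = conversion of A.
Concentrations: [A] = 1.39 − 1.39X; [C] = 1.39X; [B] = 1.39X.
At X = 0.611: [A] = 0.541, [C] = 0.849, [B] = 0.849.
K_c = [C] [B] / ([A]) = 1.33 mol/L.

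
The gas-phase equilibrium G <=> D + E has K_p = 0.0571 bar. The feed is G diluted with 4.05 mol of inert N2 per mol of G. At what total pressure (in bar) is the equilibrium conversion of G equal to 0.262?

P = 3.26 bar

Take 1 mol G as basis and let X be its fractional conversion, so ξ = X.
Species balance: n_G = 1 − X; n_D = X; n_E = X; n_I = 4.05 (inert).
Total moles n_T = 5.05 + X.
K_p = p_D p_E / (p_G) with p_i = (n_i/n_T)·P.
At X = 0.262: the mole-fraction product g(X) = Π y_i^ν_i = 0.01751. Since K_p = g(X)·P^{1}, P = (K_p/g)^(1/1) = (0.0571/0.01751)^(1/1) = 3.26 bar.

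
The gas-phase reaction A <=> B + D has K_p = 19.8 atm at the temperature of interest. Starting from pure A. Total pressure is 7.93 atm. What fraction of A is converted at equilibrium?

Take 1 mol A as basis and let X be its fractional conversion, so ξ = X.
Moles: n_A = 1 − X; n_B = X; n_D = X.
Total moles n_T = 1 + X.
y_i = n_i/n_T, p_i = y_i·P. K_p = p_B p_D / (p_A).
Equating to 19.8 atm and solving on 0 < X < 1: X = 0.845.

X = 0.845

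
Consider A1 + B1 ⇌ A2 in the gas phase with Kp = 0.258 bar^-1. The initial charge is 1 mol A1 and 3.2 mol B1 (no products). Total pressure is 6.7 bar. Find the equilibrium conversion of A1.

X = 0.556

Take 1 mol A1 as basis and let X be its fractional conversion, so ξ = X.
At extent ξ: n_A1 = 1 − X; n_B1 = 3.2 − X; n_A2 = X.
n_T = Σnᵢ = 4.2 − X.
Mole fractions y_i = n_i/n_T; Kp = p_A2 / (p_A1 p_B1) with p_i = y_i·P.
Substituting and setting equal to 0.258 bar^-1 gives a polynomial in X; the root in (0,1) is X = 0.556.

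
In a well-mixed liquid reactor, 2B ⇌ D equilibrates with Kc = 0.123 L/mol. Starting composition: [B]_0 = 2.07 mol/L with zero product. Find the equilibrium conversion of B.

Let X = conversion of B; extent ξ = 2.07X/2 mol/L.
Concentrations: [B] = 2.07 − 2.07X; [D] = 1.03X.
Kc = [D] / ([B]^2).
Equating to 0.123 L/mol: the physical root is X = 0.271.

X = 0.271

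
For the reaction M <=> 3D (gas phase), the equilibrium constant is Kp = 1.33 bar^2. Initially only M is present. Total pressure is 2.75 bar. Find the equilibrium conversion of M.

X = 0.219

Basis: 1 mol M initially; let X = conversion of M. Extent ξ = X.
Mole table: n_M = 1 − X; n_D = 3X.
Total moles n_T = 1 + 2X.
y_i = n_i/n_T, p_i = y_i·P. Kp = p_D^3 / (p_M).
This yields a degree-3 equation in X; solving on (0,1), X = 0.219.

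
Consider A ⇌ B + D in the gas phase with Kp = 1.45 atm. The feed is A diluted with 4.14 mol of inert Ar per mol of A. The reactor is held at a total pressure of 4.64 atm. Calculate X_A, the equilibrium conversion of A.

Take 1 mol A as basis and let X be its fractional conversion, so ξ = X.
At extent ξ: n_A = 1 − X; n_B = X; n_D = X; n_I = 4.14 (inert).
n_T = Σnᵢ = 5.14 + X.
y_i = n_i/n_T, p_i = y_i·P. Kp = p_B p_D / (p_A).
This yields a degree-2 equation in X; solving on (0,1), X = 0.718.

X = 0.718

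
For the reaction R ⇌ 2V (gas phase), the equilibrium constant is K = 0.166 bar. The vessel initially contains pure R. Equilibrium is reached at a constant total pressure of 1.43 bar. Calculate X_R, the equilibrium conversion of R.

X = 0.168

Basis: 1 mol R initially; let X = conversion of R. Extent ξ = X.
At extent ξ: n_R = 1 − X; n_V = 2X.
Total moles n_T = 1 + X.
y_i = n_i/n_T, p_i = y_i·P. K = p_V^2 / (p_R).
This yields a degree-2 equation in X; solving on (0,1), X = 0.168.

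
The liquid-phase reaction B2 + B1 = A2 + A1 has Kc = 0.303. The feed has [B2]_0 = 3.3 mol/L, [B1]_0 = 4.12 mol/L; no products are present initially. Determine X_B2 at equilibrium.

Let X = conversion of B2; extent ξ = 3.3·X mol/L.
Concentrations: [B2] = 3.3 − 3.3X; [B1] = 4.12 − 3.3X; [A2] = 3.3X; [A1] = 3.3X.
Kc = [A2] [A1] / ([B2] [B1]).
This equals 0.303 at X = 0.395 (the root in 0 < X < 1).

X = 0.395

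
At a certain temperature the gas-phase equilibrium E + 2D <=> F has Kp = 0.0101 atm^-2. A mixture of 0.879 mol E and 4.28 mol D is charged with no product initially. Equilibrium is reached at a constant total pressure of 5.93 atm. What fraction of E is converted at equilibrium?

X = 0.192

Basis: 0.879 mol E initially; let X = conversion of E. Extent ξ = 0.879X.
Moles: n_E = 0.879 − 0.879X; n_D = 4.28 − 1.76X; n_F = 0.879X.
Summing: n_T = 5.16 − 1.76X.
y_i = n_i/n_T, p_i = y_i·P. Kp = p_F / (p_E p_D^2).
Setting this equal to 0.0101 atm^-2 and taking the physical root (0 < X < 1) gives X = 0.192.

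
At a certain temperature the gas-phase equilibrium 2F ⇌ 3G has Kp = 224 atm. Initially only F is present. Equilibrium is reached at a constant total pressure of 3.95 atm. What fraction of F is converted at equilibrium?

X = 0.842

Take 1 mol F as basis and let X be its fractional conversion, so ξ = 0.5X.
Moles: n_F = 1 − X; n_G = 1.5X.
Summing: n_T = 1 + 0.5X.
y_i = n_i/n_T, p_i = y_i·P. Kp = p_G^3 / (p_F^2).
Equating to 224 atm and solving on 0 < X < 1: X = 0.842.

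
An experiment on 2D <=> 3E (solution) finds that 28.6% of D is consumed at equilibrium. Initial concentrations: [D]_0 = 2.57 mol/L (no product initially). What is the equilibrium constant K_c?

Let X = conversion of D.
Concentrations: [D] = 2.57 − 2.57X; [E] = 3.85X.
At X = 0.286: [D] = 1.83, [E] = 1.1.
K_c = [E]^3 / ([D]^2) = 0.398 mol/L.

K_c = 0.398 mol/L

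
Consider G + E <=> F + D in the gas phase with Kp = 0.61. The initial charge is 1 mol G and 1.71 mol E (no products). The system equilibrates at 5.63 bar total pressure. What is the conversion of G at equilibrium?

Let X = conversion of G (basis 1 mol G); extent of reaction ξ = X.
Moles: n_G = 1 − X; n_E = 1.71 − X; n_F = X; n_D = X.
Since Δν = 0, n_T = 2.71 throughout.
Mole fractions y_i = n_i/n_T; Kp = p_F p_D / (p_G p_E) with p_i = y_i·P.
Substituting and setting equal to 0.61 gives a polynomial in X; the root in (0,1) is X = 0.558.

X = 0.558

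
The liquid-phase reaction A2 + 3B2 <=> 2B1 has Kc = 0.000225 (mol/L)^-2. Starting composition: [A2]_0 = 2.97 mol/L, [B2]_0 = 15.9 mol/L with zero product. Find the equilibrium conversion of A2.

Let X = conversion of A2; extent ξ = 2.97·X mol/L.
Concentrations: [A2] = 2.97 − 2.97X; [B2] = 15.9 − 8.91X; [B1] = 5.94X.
Kc = [B1]^2 / ([A2] [B2]^3).
Solving Kc = 0.000225 for X ∈ (0,1): X = 0.205.

X = 0.205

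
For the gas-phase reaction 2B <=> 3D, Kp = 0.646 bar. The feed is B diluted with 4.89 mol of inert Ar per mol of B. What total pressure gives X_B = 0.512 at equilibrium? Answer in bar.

P = 2.09 bar

Let X = conversion of B (basis 1 mol B); extent of reaction ξ = 0.5X.
Moles: n_B = 1 − X; n_D = 1.5X; n_I = 4.89 (inert).
Summing: n_T = 5.89 + 0.5X.
Kp = p_D^3 / (p_B^2) with p_i = (n_i/n_T)·P.
At X = 0.512: the mole-fraction product g(X) = Π y_i^ν_i = 0.3095. Since Kp = g(X)·P^{1}, P = (Kp/g)^(1/1) = (0.646/0.3095)^(1/1) = 2.09 bar.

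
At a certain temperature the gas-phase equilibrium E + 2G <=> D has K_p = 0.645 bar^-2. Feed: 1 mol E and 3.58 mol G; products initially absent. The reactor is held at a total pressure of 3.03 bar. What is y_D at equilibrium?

y_D = 0.235

Basis: 1 mol E initially; let X = conversion of E. Extent ξ = X.
Species balance: n_E = 1 − X; n_G = 3.58 − 2X; n_D = X.
n_T = Σnᵢ = 4.58 − 2X.
Mole fractions y_i = n_i/n_T; K_p = p_D / (p_E p_G^2) with p_i = y_i·P.
Equating to 0.645 bar^-2 and solving on 0 < X < 1: X = 0.732.
Then n_D = 0.732, n_T = 3.12, so y_D = 0.235.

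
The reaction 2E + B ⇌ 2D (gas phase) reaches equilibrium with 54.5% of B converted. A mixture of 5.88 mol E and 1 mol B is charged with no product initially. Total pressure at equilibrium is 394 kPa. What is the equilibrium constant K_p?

K_p = 0.00183 kPa^-1

Take 1 mol B as basis and let X be its fractional conversion, so ξ = X.
At extent ξ: n_E = 5.88 − 2X; n_B = 1 − X; n_D = 2X.
n_T = Σnᵢ = 6.88 − X.
At X = 0.545: n_E = 4.79, n_B = 0.455, n_D = 1.09, n_T = 6.33.
p_i = (n_i/n_T)·P. K_p = p_D^2 / (p_E^2 p_B) = 0.00183 kPa^-1.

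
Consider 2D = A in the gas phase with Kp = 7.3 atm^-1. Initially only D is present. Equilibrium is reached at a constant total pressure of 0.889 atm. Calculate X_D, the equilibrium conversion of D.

X = 0.807

Take 1 mol D as basis and let X be its fractional conversion, so ξ = 0.5X.
Mole table: n_D = 1 − X; n_A = 0.5X.
Summing: n_T = 1 − 0.5X.
y_i = n_i/n_T, p_i = y_i·P. Kp = p_A / (p_D^2).
Equating to 7.3 atm^-1 and solving on 0 < X < 1: X = 0.807.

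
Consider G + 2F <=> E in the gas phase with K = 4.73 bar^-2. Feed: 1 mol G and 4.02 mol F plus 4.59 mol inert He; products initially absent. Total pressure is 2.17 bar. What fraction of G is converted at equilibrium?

Take 1 mol G as basis and let X be its fractional conversion, so ξ = X.
At extent ξ: n_G = 1 − X; n_F = 4.02 − 2X; n_E = X; n_I = 4.59 (inert).
Total moles n_T = 9.61 − 2X.
With p_i = (n_i/n_T)P, K = p_E / (p_G p_F^2).
This yields a degree-3 equation in X; solving on (0,1), X = 0.695.

X = 0.695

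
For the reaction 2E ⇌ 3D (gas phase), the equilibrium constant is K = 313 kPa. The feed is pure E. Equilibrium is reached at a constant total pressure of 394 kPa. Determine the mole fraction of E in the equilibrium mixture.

Take 1 mol E as basis and let X be its fractional conversion, so ξ = 0.5X.
At extent ξ: n_E = 1 − X; n_D = 1.5X.
Summing: n_T = 1 + 0.5X.
Mole fractions y_i = n_i/n_T; K = p_D^3 / (p_E^2) with p_i = y_i·P.
Equating to 313 kPa and solving on 0 < X < 1: X = 0.446.
Then n_E = 0.554, n_T = 1.22, so y_E = 0.453.

y_E = 0.453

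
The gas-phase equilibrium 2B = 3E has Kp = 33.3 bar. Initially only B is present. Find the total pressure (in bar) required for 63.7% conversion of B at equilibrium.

Let X = conversion of B (basis 1 mol B); extent of reaction ξ = 0.5X.
Mole table: n_B = 1 − X; n_E = 1.5X.
n_T = Σnᵢ = 1 + 0.5X.
Kp = p_E^3 / (p_B^2) with p_i = (n_i/n_T)·P.
At X = 0.637: the mole-fraction product g(X) = Π y_i^ν_i = 5.021. Since Kp = g(X)·P^{1}, P = (Kp/g)^(1/1) = (33.3/5.021)^(1/1) = 6.63 bar.

P = 6.63 bar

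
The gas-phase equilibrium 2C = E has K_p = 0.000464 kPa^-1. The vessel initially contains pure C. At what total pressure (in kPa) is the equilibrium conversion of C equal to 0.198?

P = 299 kPa

Take 1 mol C as basis and let X be its fractional conversion, so ξ = 0.5X.
Species balance: n_C = 1 − X; n_E = 0.5X.
n_T = Σnᵢ = 1 − 0.5X.
K_p = p_E / (p_C^2) with p_i = (n_i/n_T)·P.
At X = 0.198: the mole-fraction product g(X) = Π y_i^ν_i = 0.1387. Since K_p = g(X)·P^{-1}, P = (g/K_p)^(1/1) = (0.1387/0.000464)^(1/1) = 299 kPa.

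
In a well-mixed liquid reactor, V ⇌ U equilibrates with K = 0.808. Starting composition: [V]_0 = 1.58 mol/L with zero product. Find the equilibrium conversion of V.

Let X = conversion of V; extent ξ = 1.58·X mol/L.
Concentrations: [V] = 1.58 − 1.58X; [U] = 1.58X.
K = [U] / ([V]).
Equating to 0.808: the physical root is X = 0.447.

X = 0.447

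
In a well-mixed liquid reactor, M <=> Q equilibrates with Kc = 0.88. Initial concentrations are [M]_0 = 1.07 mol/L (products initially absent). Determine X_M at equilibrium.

Let X = conversion of M; extent ξ = 1.07·X mol/L.
Concentrations: [M] = 1.07 − 1.07X; [Q] = 1.07X.
Kc = [Q] / ([M]).
Solving Kc = 0.88 for X ∈ (0,1): X = 0.468.

X = 0.468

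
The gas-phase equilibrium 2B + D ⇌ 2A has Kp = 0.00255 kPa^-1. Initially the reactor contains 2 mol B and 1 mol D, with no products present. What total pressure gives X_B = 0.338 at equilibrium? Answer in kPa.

Take 2 mol B as basis and let X be its fractional conversion, so ξ = X.
Mole table: n_B = 2 − 2X; n_D = 1 − X; n_A = 2X.
Summing: n_T = 3 − X.
Kp = p_A^2 / (p_B^2 p_D) with p_i = (n_i/n_T)·P.
At X = 0.338: the mole-fraction product g(X) = Π y_i^ν_i = 1.048. Since Kp = g(X)·P^{-1}, P = (g/Kp)^(1/1) = (1.048/0.00255)^(1/1) = 411 kPa.

P = 411 kPa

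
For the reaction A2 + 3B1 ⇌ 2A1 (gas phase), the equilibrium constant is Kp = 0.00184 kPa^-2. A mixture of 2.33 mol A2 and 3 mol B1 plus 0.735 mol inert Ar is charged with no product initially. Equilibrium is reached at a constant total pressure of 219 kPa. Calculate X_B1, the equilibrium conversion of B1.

Take 3 mol B1 as basis and let X be its fractional conversion, so ξ = X.
Moles: n_A2 = 2.33 − X; n_B1 = 3 − 3X; n_A1 = 2X; n_I = 0.735 (inert).
n_T = Σnᵢ = 6.07 − 2X.
With p_i = (n_i/n_T)P, Kp = p_A1^2 / (p_A2 p_B1^3).
Setting this equal to 0.00184 kPa^-2 and taking the physical root (0 < X < 1) gives X = 0.765.

X = 0.765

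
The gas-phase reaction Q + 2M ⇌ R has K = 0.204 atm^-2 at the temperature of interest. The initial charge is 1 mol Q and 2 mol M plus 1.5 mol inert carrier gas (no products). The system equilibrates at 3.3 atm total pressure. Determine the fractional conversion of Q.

Take 1 mol Q as basis and let X be its fractional conversion, so ξ = X.
Mole table: n_Q = 1 − X; n_M = 2 − 2X; n_R = X; n_I = 1.5 (inert).
Summing: n_T = 4.5 − 2X.
y_i = n_i/n_T, p_i = y_i·P. K = p_R / (p_Q p_M^2).
This yields a degree-3 equation in X; solving on (0,1), X = 0.241.

X = 0.241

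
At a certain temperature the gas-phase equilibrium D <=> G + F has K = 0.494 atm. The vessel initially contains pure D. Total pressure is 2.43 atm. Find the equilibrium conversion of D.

Let X = conversion of D (basis 1 mol D); extent of reaction ξ = X.
Moles: n_D = 1 − X; n_G = X; n_F = X.
Total moles n_T = 1 + X.
With p_i = (n_i/n_T)P, K = p_G p_F / (p_D).
This yields a degree-2 equation in X; solving on (0,1), X = 0.411.

X = 0.411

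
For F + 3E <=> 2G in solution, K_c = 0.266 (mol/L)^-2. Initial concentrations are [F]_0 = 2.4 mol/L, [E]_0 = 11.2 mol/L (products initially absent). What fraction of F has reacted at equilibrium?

Let X = conversion of F; extent ξ = 2.4·X mol/L.
Concentrations: [F] = 2.4 − 2.4X; [E] = 11.2 − 7.2X; [G] = 4.8X.
K_c = [G]^2 / ([F] [E]^3).
Solving K_c = 0.266 for X ∈ (0,1): X = 0.828.

X = 0.828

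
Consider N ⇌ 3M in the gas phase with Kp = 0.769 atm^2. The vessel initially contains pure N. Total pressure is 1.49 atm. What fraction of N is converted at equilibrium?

X = 0.282

Take 1 mol N as basis and let X be its fractional conversion, so ξ = X.
Moles: n_N = 1 − X; n_M = 3X.
Total moles n_T = 1 + 2X.
y_i = n_i/n_T, p_i = y_i·P. Kp = p_M^3 / (p_N).
Substituting and setting equal to 0.769 atm^2 gives a polynomial in X; the root in (0,1) is X = 0.282.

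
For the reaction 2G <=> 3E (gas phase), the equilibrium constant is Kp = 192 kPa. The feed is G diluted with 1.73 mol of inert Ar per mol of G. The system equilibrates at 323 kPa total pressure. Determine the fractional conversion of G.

X = 0.505

Let X = conversion of G (basis 1 mol G); extent of reaction ξ = 0.5X.
Mole table: n_G = 1 − X; n_E = 1.5X; n_I = 1.73 (inert).
Total moles n_T = 2.73 + 0.5X.
y_i = n_i/n_T, p_i = y_i·P. Kp = p_E^3 / (p_G^2).
This yields a degree-3 equation in X; solving on (0,1), X = 0.505.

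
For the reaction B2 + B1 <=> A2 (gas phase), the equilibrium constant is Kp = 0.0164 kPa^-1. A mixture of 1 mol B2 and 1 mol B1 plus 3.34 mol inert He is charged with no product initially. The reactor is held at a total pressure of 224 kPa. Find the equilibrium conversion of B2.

X = 0.330

Let X = conversion of B2 (basis 1 mol B2); extent of reaction ξ = X.
At extent ξ: n_B2 = 1 − X; n_B1 = 1 − X; n_A2 = X; n_I = 3.34 (inert).
Summing: n_T = 5.34 − X.
With p_i = (n_i/n_T)P, Kp = p_A2 / (p_B2 p_B1).
Equating to 0.0164 kPa^-1 and solving on 0 < X < 1: X = 0.330.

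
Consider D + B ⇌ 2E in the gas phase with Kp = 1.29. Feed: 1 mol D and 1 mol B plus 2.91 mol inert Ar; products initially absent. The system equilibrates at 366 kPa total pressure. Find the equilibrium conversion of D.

Take 1 mol D as basis and let X be its fractional conversion, so ξ = X.
Mole table: n_D = 1 − X; n_B = 1 − X; n_E = 2X; n_I = 2.91 (inert).
n_T stays at 4.91 (no change in mole number).
With p_i = (n_i/n_T)P, Kp = p_E^2 / (p_D p_B).
Equating to 1.29 and solving on 0 < X < 1: X = 0.362.

X = 0.362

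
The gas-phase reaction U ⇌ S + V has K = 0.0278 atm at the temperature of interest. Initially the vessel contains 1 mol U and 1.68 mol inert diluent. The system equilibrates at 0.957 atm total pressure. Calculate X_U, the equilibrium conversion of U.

X = 0.252

Let X = conversion of U (basis 1 mol U); extent of reaction ξ = X.
At extent ξ: n_U = 1 − X; n_S = X; n_V = X; n_I = 1.68 (inert).
Summing: n_T = 2.68 + X.
With p_i = (n_i/n_T)P, K = p_S p_V / (p_U).
Setting this equal to 0.0278 atm and taking the physical root (0 < X < 1) gives X = 0.252.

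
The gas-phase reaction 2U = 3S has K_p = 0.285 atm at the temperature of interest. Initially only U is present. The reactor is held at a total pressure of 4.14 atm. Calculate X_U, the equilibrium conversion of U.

Basis: 1 mol U initially; let X = conversion of U. Extent ξ = 0.5X.
Species balance: n_U = 1 − X; n_S = 1.5X.
Total moles n_T = 1 + 0.5X.
Mole fractions y_i = n_i/n_T; K_p = p_S^3 / (p_U^2) with p_i = y_i·P.
This yields a degree-3 equation in X; solving on (0,1), X = 0.237.

X = 0.237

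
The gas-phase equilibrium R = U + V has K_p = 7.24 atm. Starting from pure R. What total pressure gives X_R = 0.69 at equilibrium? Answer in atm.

Take 1 mol R as basis and let X be its fractional conversion, so ξ = X.
At extent ξ: n_R = 1 − X; n_U = X; n_V = X.
n_T = Σnᵢ = 1 + X.
K_p = p_U p_V / (p_R) with p_i = (n_i/n_T)·P.
At X = 0.69: the mole-fraction product g(X) = Π y_i^ν_i = 0.9088. Since K_p = g(X)·P^{1}, P = (K_p/g)^(1/1) = (7.24/0.9088)^(1/1) = 7.97 atm.

P = 7.97 atm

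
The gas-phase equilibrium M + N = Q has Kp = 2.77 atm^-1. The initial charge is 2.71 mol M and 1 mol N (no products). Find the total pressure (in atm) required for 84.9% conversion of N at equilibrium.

Take 1 mol N as basis and let X be its fractional conversion, so ξ = X.
Species balance: n_M = 2.71 − X; n_N = 1 − X; n_Q = X.
Total moles n_T = 3.71 − X.
Kp = p_Q / (p_M p_N) with p_i = (n_i/n_T)·P.
At X = 0.849: the mole-fraction product g(X) = Π y_i^ν_i = 8.644. Since Kp = g(X)·P^{-1}, P = (g/Kp)^(1/1) = (8.644/2.77)^(1/1) = 3.12 atm.

P = 3.12 atm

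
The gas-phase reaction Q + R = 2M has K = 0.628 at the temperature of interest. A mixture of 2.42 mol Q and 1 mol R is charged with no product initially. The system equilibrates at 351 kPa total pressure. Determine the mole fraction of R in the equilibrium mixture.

y_R = 0.168

Take 1 mol R as basis and let X be its fractional conversion, so ξ = X.
Moles: n_Q = 2.42 − X; n_R = 1 − X; n_M = 2X.
n_T stays at 3.42 (no change in mole number).
With p_i = (n_i/n_T)P, K = p_M^2 / (p_Q p_R).
Substituting and setting equal to 0.628 gives a polynomial in X; the root in (0,1) is X = 0.425.
Then n_R = 0.575, n_T = 3.42, so y_R = 0.168.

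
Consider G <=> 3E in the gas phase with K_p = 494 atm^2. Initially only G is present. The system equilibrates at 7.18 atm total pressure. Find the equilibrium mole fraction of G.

Let X = conversion of G (basis 1 mol G); extent of reaction ξ = X.
Species balance: n_G = 1 − X; n_E = 3X.
Summing: n_T = 1 + 2X.
With p_i = (n_i/n_T)P, K_p = p_E^3 / (p_G).
Substituting and setting equal to 494 atm^2 gives a polynomial in X; the root in (0,1) is X = 0.791.
Then n_G = 0.209, n_T = 2.58, so y_G = 0.081.

y_G = 0.081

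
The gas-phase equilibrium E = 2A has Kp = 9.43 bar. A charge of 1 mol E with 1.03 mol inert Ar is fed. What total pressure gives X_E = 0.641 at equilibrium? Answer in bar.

Take 1 mol E as basis and let X be its fractional conversion, so ξ = X.
Mole table: n_E = 1 − X; n_A = 2X; n_I = 1.03 (inert).
n_T = Σnᵢ = 2.03 + X.
Kp = p_A^2 / (p_E) with p_i = (n_i/n_T)·P.
At X = 0.641: the mole-fraction product g(X) = Π y_i^ν_i = 1.714. Since Kp = g(X)·P^{1}, P = (Kp/g)^(1/1) = (9.43/1.714)^(1/1) = 5.5 bar.

P = 5.5 bar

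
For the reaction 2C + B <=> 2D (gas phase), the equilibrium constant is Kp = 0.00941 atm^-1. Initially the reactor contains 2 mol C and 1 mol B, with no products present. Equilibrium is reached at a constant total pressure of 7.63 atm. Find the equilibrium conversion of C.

X = 0.129

Basis: 2 mol C initially; let X = conversion of C. Extent ξ = X.
Species balance: n_C = 2 − 2X; n_B = 1 − X; n_D = 2X.
n_T = Σnᵢ = 3 − X.
Mole fractions y_i = n_i/n_T; Kp = p_D^2 / (p_C^2 p_B) with p_i = y_i·P.
This yields a degree-3 equation in X; solving on (0,1), X = 0.129.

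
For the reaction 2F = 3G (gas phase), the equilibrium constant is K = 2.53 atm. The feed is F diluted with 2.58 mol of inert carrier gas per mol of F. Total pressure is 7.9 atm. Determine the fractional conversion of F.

X = 0.468

Basis: 1 mol F initially; let X = conversion of F. Extent ξ = 0.5X.
Moles: n_F = 1 − X; n_G = 1.5X; n_I = 2.58 (inert).
n_T = Σnᵢ = 3.58 + 0.5X.
Mole fractions y_i = n_i/n_T; K = p_G^3 / (p_F^2) with p_i = y_i·P.
This yields a degree-3 equation in X; solving on (0,1), X = 0.468.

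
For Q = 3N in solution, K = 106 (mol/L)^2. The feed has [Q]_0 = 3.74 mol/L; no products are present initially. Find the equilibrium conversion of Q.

Let X = conversion of Q; extent ξ = 3.74·X mol/L.
Concentrations: [Q] = 3.74 − 3.74X; [N] = 11.2X.
K = [N]^3 / ([Q]).
Equating to 106 (mol/L)^2: the physical root is X = 0.515.

X = 0.515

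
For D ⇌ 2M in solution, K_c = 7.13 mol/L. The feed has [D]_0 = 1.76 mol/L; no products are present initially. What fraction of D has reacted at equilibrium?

X = 0.620

Let X = conversion of D; extent ξ = 1.76·X mol/L.
Concentrations: [D] = 1.76 − 1.76X; [M] = 3.52X.
K_c = [M]^2 / ([D]).
This equals 7.13 at X = 0.620 (the root in 0 < X < 1).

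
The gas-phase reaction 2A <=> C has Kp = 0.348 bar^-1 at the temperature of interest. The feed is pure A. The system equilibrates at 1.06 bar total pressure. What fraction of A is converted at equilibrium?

Let X = conversion of A (basis 1 mol A); extent of reaction ξ = 0.5X.
Moles: n_A = 1 − X; n_C = 0.5X.
Total moles n_T = 1 − 0.5X.
With p_i = (n_i/n_T)P, Kp = p_C / (p_A^2).
This yields a degree-2 equation in X; solving on (0,1), X = 0.364.

X = 0.364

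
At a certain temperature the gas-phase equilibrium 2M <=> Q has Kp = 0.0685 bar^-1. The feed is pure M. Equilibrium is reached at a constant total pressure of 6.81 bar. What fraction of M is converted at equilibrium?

X = 0.409

Take 1 mol M as basis and let X be its fractional conversion, so ξ = 0.5X.
Species balance: n_M = 1 − X; n_Q = 0.5X.
n_T = Σnᵢ = 1 − 0.5X.
y_i = n_i/n_T, p_i = y_i·P. Kp = p_Q / (p_M^2).
Substituting and setting equal to 0.0685 bar^-1 gives a polynomial in X; the root in (0,1) is X = 0.409.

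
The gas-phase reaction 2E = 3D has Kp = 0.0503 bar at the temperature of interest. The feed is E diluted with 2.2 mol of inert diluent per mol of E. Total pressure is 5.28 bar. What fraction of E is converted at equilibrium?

X = 0.184

Basis: 1 mol E initially; let X = conversion of E. Extent ξ = 0.5X.
Species balance: n_E = 1 − X; n_D = 1.5X; n_I = 2.2 (inert).
n_T = Σnᵢ = 3.2 + 0.5X.
Mole fractions y_i = n_i/n_T; Kp = p_D^3 / (p_E^2) with p_i = y_i·P.
Setting this equal to 0.0503 bar and taking the physical root (0 < X < 1) gives X = 0.184.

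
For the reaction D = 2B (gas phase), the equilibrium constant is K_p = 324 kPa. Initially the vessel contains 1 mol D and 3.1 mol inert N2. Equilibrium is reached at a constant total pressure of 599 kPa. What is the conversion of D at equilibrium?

Basis: 1 mol D initially; let X = conversion of D. Extent ξ = X.
At extent ξ: n_D = 1 − X; n_B = 2X; n_I = 3.1 (inert).
Total moles n_T = 4.1 + X.
Mole fractions y_i = n_i/n_T; K_p = p_B^2 / (p_D) with p_i = y_i·P.
Setting this equal to 324 kPa and taking the physical root (0 < X < 1) gives X = 0.538.

X = 0.538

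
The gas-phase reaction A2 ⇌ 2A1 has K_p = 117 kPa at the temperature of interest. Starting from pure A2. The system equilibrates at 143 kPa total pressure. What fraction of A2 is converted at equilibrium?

Let X = conversion of A2 (basis 1 mol A2); extent of reaction ξ = X.
Moles: n_A2 = 1 − X; n_A1 = 2X.
Total moles n_T = 1 + X.
y_i = n_i/n_T, p_i = y_i·P. K_p = p_A1^2 / (p_A2).
Equating to 117 kPa and solving on 0 < X < 1: X = 0.412.

X = 0.412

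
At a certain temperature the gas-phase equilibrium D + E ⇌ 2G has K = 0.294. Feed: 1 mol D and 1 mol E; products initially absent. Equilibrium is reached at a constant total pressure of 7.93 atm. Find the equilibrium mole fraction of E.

Take 1 mol D as basis and let X be its fractional conversion, so ξ = X.
Moles: n_D = 1 − X; n_E = 1 − X; n_G = 2X.
n_T stays at 2 (no change in mole number).
Mole fractions y_i = n_i/n_T; K = p_G^2 / (p_D p_E) with p_i = y_i·P.
Setting this equal to 0.294 and taking the physical root (0 < X < 1) gives X = 0.213.
Then n_E = 0.787, n_T = 2, so y_E = 0.393.

y_E = 0.393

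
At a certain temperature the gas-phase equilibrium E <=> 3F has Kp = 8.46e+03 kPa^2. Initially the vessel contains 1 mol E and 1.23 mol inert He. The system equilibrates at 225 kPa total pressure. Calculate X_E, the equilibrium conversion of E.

Let X = conversion of E (basis 1 mol E); extent of reaction ξ = X.
Species balance: n_E = 1 − X; n_F = 3X; n_I = 1.23 (inert).
Total moles n_T = 2.23 + 2X.
With p_i = (n_i/n_T)P, Kp = p_F^3 / (p_E).
Setting this equal to 8.46e+03 kPa^2 and taking the physical root (0 < X < 1) gives X = 0.326.

X = 0.326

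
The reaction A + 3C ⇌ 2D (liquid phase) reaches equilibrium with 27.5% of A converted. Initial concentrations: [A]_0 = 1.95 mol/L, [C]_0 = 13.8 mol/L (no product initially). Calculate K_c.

K_c = 0.000449 (mol/L)^-2

Let X = conversion of A.
Concentrations: [A] = 1.95 − 1.95X; [C] = 13.8 − 5.85X; [D] = 3.9X.
At X = 0.275: [A] = 1.41, [C] = 12.2, [D] = 1.07.
K_c = [D]^2 / ([A] [C]^3) = 0.000449 (mol/L)^-2.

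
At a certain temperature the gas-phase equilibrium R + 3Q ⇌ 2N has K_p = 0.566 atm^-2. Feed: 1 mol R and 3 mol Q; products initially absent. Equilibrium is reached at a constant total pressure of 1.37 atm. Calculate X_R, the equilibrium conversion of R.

X = 0.346

Let X = conversion of R (basis 1 mol R); extent of reaction ξ = X.
Moles: n_R = 1 − X; n_Q = 3 − 3X; n_N = 2X.
n_T = Σnᵢ = 4 − 2X.
Mole fractions y_i = n_i/n_T; K_p = p_N^2 / (p_R p_Q^3) with p_i = y_i·P.
Setting this equal to 0.566 atm^-2 and taking the physical root (0 < X < 1) gives X = 0.346.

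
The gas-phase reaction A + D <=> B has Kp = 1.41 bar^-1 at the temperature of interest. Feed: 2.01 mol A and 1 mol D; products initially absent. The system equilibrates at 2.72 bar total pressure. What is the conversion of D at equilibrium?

Basis: 1 mol D initially; let X = conversion of D. Extent ξ = X.
Mole table: n_A = 2.01 − X; n_D = 1 − X; n_B = X.
n_T = Σnᵢ = 3.01 − X.
With p_i = (n_i/n_T)P, Kp = p_B / (p_A p_D).
Setting this equal to 1.41 bar^-1 and taking the physical root (0 < X < 1) gives X = 0.686.

X = 0.686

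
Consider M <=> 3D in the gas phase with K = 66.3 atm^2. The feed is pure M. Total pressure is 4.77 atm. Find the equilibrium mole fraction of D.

Take 1 mol M as basis and let X be its fractional conversion, so ξ = X.
Moles: n_M = 1 − X; n_D = 3X.
Total moles n_T = 1 + 2X.
With p_i = (n_i/n_T)P, K = p_D^3 / (p_M).
Substituting and setting equal to 66.3 atm^2 gives a polynomial in X; the root in (0,1) is X = 0.594.
Then n_D = 1.78, n_T = 2.19, so y_D = 0.815.

y_D = 0.815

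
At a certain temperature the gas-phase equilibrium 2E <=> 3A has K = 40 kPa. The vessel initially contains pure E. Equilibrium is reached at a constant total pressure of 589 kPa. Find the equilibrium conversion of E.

Take 1 mol E as basis and let X be its fractional conversion, so ξ = 0.5X.
At extent ξ: n_E = 1 − X; n_A = 1.5X.
n_T = Σnᵢ = 1 + 0.5X.
y_i = n_i/n_T, p_i = y_i·P. K = p_A^3 / (p_E^2).
Setting this equal to 40 kPa and taking the physical root (0 < X < 1) gives X = 0.236.

X = 0.236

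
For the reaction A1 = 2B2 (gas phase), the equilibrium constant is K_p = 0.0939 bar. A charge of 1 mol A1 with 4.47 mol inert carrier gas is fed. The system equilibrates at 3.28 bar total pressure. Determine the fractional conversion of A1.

Take 1 mol A1 as basis and let X be its fractional conversion, so ξ = X.
Species balance: n_A1 = 1 − X; n_B2 = 2X; n_I = 4.47 (inert).
Total moles n_T = 5.47 + X.
Mole fractions y_i = n_i/n_T; K_p = p_B2^2 / (p_A1) with p_i = y_i·P.
This yields a degree-2 equation in X; solving on (0,1), X = 0.182.

X = 0.182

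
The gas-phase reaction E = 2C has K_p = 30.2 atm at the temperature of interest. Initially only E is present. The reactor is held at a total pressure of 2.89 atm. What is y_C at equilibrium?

y_C = 0.919

Basis: 1 mol E initially; let X = conversion of E. Extent ξ = X.
Mole table: n_E = 1 − X; n_C = 2X.
Summing: n_T = 1 + X.
y_i = n_i/n_T, p_i = y_i·P. K_p = p_C^2 / (p_E).
This yields a degree-2 equation in X; solving on (0,1), X = 0.850.
Then n_C = 1.7, n_T = 1.85, so y_C = 0.919.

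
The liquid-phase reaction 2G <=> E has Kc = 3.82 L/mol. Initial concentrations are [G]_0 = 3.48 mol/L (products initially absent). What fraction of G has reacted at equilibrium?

Let X = conversion of G; extent ξ = 3.48X/2 mol/L.
Concentrations: [G] = 3.48 − 3.48X; [E] = 1.74X.
Kc = [E] / ([G]^2).
Solving Kc = 3.82 for X ∈ (0,1): X = 0.824.

X = 0.824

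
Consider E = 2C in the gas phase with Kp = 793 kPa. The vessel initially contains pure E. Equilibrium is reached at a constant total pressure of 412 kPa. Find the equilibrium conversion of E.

X = 0.570

Let X = conversion of E (basis 1 mol E); extent of reaction ξ = X.
Species balance: n_E = 1 − X; n_C = 2X.
Total moles n_T = 1 + X.
Mole fractions y_i = n_i/n_T; Kp = p_C^2 / (p_E) with p_i = y_i·P.
This yields a degree-2 equation in X; solving on (0,1), X = 0.570.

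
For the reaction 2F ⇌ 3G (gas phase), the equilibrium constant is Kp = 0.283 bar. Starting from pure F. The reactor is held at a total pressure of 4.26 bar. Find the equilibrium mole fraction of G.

Take 1 mol F as basis and let X be its fractional conversion, so ξ = 0.5X.
Species balance: n_F = 1 − X; n_G = 1.5X.
Total moles n_T = 1 + 0.5X.
y_i = n_i/n_T, p_i = y_i·P. Kp = p_G^3 / (p_F^2).
Substituting and setting equal to 0.283 bar gives a polynomial in X; the root in (0,1) is X = 0.234.
Then n_G = 0.352, n_T = 1.12, so y_G = 0.315.

y_G = 0.315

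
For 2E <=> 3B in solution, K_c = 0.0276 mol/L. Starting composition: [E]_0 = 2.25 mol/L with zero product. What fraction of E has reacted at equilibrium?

X = 0.139

Let X = conversion of E; extent ξ = 2.25X/2 mol/L.
Concentrations: [E] = 2.25 − 2.25X; [B] = 3.38X.
K_c = [B]^3 / ([E]^2).
Equating to 0.0276 mol/L: the physical root is X = 0.139.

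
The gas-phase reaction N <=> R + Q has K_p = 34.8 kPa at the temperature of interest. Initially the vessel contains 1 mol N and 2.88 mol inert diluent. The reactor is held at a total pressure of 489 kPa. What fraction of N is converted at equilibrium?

X = 0.421

Let X = conversion of N (basis 1 mol N); extent of reaction ξ = X.
Moles: n_N = 1 − X; n_R = X; n_Q = X; n_I = 2.88 (inert).
Total moles n_T = 3.88 + X.
With p_i = (n_i/n_T)P, K_p = p_R p_Q / (p_N).
This yields a degree-2 equation in X; solving on (0,1), X = 0.421.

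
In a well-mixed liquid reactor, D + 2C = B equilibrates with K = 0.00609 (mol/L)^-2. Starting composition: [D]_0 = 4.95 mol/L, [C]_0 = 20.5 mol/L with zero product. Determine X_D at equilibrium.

X = 0.573

Let X = conversion of D; extent ξ = 4.95·X mol/L.
Concentrations: [D] = 4.95 − 4.95X; [C] = 20.5 − 9.9X; [B] = 4.95X.
K = [B] / ([D] [C]^2).
This equals 0.00609 at X = 0.573 (the root in 0 < X < 1).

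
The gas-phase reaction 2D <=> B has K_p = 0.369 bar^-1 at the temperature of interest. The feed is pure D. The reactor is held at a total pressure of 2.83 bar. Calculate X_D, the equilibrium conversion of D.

X = 0.561

Basis: 1 mol D initially; let X = conversion of D. Extent ξ = 0.5X.
Mole table: n_D = 1 − X; n_B = 0.5X.
Total moles n_T = 1 − 0.5X.
Mole fractions y_i = n_i/n_T; K_p = p_B / (p_D^2) with p_i = y_i·P.
Substituting and setting equal to 0.369 bar^-1 gives a polynomial in X; the root in (0,1) is X = 0.561.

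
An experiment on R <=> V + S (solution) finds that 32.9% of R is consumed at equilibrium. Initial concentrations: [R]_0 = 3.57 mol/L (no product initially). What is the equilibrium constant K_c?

Let X = conversion of R.
Concentrations: [R] = 3.57 − 3.57X; [V] = 3.57X; [S] = 3.57X.
At X = 0.329: [R] = 2.4, [V] = 1.17, [S] = 1.17.
K_c = [V] [S] / ([R]) = 0.576 mol/L.

K_c = 0.576 mol/L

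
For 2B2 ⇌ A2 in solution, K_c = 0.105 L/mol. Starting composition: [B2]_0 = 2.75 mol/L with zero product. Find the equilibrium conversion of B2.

Let X = conversion of B2; extent ξ = 2.75X/2 mol/L.
Concentrations: [B2] = 2.75 − 2.75X; [A2] = 1.38X.
K_c = [A2] / ([B2]^2).
Solving K_c = 0.105 for X ∈ (0,1): X = 0.291.

X = 0.291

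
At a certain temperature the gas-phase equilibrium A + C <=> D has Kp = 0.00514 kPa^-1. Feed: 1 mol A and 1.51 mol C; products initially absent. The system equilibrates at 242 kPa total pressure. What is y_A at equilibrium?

y_A = 0.286

Let X = conversion of A (basis 1 mol A); extent of reaction ξ = X.
At extent ξ: n_A = 1 − X; n_C = 1.51 − X; n_D = X.
n_T = Σnᵢ = 2.51 − X.
y_i = n_i/n_T, p_i = y_i·P. Kp = p_D / (p_A p_C).
Equating to 0.00514 kPa^-1 and solving on 0 < X < 1: X = 0.396.
Then n_A = 0.604, n_T = 2.11, so y_A = 0.286.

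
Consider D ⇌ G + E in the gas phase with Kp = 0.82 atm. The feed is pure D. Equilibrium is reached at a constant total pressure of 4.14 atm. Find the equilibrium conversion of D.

X = 0.407

Take 1 mol D as basis and let X be its fractional conversion, so ξ = X.
Species balance: n_D = 1 − X; n_G = X; n_E = X.
Total moles n_T = 1 + X.
With p_i = (n_i/n_T)P, Kp = p_G p_E / (p_D).
Setting this equal to 0.82 atm and taking the physical root (0 < X < 1) gives X = 0.407.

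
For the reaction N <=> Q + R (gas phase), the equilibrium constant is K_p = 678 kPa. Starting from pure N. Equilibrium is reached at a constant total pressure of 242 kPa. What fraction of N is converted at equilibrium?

X = 0.858

Basis: 1 mol N initially; let X = conversion of N. Extent ξ = X.
Mole table: n_N = 1 − X; n_Q = X; n_R = X.
Total moles n_T = 1 + X.
y_i = n_i/n_T, p_i = y_i·P. K_p = p_Q p_R / (p_N).
Equating to 678 kPa and solving on 0 < X < 1: X = 0.858.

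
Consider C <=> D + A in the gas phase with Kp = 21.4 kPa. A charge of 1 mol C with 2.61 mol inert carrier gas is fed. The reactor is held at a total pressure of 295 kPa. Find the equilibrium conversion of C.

X = 0.414

Take 1 mol C as basis and let X be its fractional conversion, so ξ = X.
Moles: n_C = 1 − X; n_D = X; n_A = X; n_I = 2.61 (inert).
Total moles n_T = 3.61 + X.
Mole fractions y_i = n_i/n_T; Kp = p_D p_A / (p_C) with p_i = y_i·P.
This yields a degree-2 equation in X; solving on (0,1), X = 0.414.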